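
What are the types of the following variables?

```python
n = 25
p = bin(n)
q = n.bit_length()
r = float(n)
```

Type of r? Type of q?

float() returns float; int.bit_length() returns int

float, int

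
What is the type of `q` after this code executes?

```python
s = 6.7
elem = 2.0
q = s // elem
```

float // float returns float (floor division preserves float type)

float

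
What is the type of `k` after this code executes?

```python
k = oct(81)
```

oct() returns str representation

str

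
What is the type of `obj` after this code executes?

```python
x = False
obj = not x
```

'not' always returns bool

bool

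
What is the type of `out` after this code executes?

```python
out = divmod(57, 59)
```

divmod() returns a tuple (quotient, remainder)

tuple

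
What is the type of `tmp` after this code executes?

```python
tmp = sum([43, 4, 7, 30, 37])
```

sum() of ints returns int

int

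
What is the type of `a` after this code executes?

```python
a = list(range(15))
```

list(range(...)) returns list

list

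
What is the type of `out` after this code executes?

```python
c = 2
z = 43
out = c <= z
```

Comparison operators return bool

bool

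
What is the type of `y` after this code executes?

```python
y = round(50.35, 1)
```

round() with ndigits arg returns float

float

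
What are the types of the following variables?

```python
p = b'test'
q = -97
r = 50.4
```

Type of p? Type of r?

p is bytes; r is float

bytes, float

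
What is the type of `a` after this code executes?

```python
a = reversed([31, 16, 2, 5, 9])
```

reversed() on a list returns a list_reverseiterator

list_reverseiterator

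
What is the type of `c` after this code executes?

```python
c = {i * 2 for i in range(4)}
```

A set comprehension {expr for x in iterable} produces a set

set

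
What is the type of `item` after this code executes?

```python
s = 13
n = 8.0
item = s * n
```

int * float returns float (13 * 8.0 = 104.0)

float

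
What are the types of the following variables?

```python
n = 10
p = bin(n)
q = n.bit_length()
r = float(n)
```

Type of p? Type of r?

bin() returns str; float() returns float

str, float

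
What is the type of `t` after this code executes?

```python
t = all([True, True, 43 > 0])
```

all() returns bool

bool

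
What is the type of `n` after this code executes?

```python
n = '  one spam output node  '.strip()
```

str.strip() returns str

str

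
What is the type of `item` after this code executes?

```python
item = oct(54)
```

oct() returns str representation

str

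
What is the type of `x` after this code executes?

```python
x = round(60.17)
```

round() with no ndigits arg returns int

int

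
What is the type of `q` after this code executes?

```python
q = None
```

None has type NoneType

NoneType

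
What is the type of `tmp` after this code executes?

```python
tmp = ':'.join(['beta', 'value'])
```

str.join() returns str

str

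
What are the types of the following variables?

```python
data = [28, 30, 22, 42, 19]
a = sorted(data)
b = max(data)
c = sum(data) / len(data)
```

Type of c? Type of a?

int / int returns float; sorted() returns list

float, list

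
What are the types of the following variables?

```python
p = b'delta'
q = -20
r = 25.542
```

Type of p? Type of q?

p is bytes; q is int

bytes, int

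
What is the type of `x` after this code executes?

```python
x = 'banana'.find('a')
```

str.find() returns int (index, or -1)

int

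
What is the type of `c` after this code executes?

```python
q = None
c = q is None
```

'is' comparison returns bool

bool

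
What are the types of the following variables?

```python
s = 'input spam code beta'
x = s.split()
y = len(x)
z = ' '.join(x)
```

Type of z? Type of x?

str.join() returns str; str.split() returns list

str, list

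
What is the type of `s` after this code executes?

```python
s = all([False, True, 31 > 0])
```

all() returns bool

bool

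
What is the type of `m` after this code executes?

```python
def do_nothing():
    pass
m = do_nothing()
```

A function with no return statement returns None

NoneType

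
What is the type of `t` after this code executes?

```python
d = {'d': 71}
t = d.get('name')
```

dict.get() returns None when key 'name' is not found and no default given

NoneType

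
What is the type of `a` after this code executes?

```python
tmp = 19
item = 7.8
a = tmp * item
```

int * float returns float (19 * 7.8 = 148.2)

float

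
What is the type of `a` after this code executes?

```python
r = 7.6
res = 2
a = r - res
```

float - int returns float (7.6 - 2 = 5.6)

float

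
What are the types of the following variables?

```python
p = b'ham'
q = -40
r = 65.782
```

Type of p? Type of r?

p is bytes; r is float

bytes, float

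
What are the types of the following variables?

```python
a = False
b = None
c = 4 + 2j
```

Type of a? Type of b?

a is bool; b is NoneType

bool, NoneType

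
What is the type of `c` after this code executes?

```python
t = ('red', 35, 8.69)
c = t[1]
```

Index 1 of tuple is 35 which is int

int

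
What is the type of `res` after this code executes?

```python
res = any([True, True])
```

any() returns bool

bool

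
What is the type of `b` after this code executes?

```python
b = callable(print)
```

callable() returns bool

bool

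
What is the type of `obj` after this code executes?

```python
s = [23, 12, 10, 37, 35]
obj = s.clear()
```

list.clear() returns None

NoneType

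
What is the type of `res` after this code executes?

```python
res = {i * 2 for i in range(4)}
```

A set comprehension {expr for x in iterable} produces a set

set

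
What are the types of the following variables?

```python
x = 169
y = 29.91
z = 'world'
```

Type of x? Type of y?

x is int; y is float

int, float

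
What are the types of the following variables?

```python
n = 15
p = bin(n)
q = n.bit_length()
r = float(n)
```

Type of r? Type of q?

float() returns float; int.bit_length() returns int

float, int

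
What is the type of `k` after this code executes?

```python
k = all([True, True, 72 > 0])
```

all() returns bool

bool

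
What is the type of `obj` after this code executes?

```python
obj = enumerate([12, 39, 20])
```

enumerate() returns an enumerate iterator object

enumerate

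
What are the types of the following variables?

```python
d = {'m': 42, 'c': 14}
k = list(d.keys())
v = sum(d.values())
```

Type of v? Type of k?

sum of int values returns int; list(...) returns list

int, list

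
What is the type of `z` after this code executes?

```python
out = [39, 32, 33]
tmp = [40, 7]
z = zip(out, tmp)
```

zip() returns a zip iterator object

zip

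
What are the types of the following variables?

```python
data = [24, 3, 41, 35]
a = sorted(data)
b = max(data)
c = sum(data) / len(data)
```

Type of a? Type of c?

sorted() returns list; int / int returns float

list, float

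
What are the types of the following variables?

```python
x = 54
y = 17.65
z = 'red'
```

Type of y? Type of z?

y is float; z is str

float, str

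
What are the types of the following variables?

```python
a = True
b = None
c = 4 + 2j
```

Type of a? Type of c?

a is bool; c is complex

bool, complex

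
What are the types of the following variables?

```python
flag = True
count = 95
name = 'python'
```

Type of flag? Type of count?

flag is bool; count is int

bool, int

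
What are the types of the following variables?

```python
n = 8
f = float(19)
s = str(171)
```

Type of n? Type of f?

n is int; f is float

int, float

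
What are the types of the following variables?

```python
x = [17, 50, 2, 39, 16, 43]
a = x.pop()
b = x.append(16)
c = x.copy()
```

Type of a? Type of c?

list.pop() returns the element (int); list.copy() returns list

int, list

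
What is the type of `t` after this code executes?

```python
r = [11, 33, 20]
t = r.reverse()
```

list.reverse() returns None

NoneType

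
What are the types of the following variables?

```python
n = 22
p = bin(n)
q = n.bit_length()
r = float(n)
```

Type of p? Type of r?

bin() returns str; float() returns float

str, float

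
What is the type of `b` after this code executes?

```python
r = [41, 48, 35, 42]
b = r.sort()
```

list.sort() returns None (sorts in place)

NoneType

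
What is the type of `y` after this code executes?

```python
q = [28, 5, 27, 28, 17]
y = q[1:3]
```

Slicing a list always returns a list

list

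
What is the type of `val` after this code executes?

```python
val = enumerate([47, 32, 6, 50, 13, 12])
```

enumerate() returns an enumerate iterator object

enumerate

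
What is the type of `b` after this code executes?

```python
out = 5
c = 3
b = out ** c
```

int ** positive int returns int (5 ** 3 = 125)

int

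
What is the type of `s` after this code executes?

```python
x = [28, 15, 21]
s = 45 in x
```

'in' operator returns bool

bool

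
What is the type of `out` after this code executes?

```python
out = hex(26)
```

hex() returns str representation

str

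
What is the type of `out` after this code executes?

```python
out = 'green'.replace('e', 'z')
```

str.replace() returns str

str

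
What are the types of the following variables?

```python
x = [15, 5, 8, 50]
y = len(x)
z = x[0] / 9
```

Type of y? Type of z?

len() returns int; int / int returns float

int, float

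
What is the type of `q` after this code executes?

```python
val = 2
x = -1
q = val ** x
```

int ** negative int returns float

float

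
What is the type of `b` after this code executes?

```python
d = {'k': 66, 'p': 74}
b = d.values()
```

.values() returns a dict_values view object

dict_values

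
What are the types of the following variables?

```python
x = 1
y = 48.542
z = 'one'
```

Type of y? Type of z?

y is float; z is str

float, str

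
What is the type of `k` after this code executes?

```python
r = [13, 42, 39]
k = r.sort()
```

list.sort() returns None (sorts in place)

NoneType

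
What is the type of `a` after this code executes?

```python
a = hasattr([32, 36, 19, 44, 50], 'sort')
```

hasattr() returns bool

bool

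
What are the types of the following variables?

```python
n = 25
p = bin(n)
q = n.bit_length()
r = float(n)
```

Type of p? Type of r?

bin() returns str; float() returns float

str, float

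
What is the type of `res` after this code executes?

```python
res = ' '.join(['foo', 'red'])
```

str.join() returns str

str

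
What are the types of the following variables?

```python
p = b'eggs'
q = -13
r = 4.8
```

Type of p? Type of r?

p is bytes; r is float

bytes, float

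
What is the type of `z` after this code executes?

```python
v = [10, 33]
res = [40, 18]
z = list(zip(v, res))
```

list(zip(...)) returns a list of tuples

list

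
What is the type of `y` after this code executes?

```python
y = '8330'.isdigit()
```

str.isdigit() returns bool

bool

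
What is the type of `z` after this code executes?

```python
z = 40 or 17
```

'or' returns the first truthy value (40, which is int)

int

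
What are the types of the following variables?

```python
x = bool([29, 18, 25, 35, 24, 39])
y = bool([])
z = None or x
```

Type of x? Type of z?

bool() returns bool; None or <bool> returns the bool

bool, bool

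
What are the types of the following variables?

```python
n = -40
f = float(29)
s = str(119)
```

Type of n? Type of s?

n is int; s is str

int, str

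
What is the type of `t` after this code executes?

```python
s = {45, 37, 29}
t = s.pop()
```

Popping from a set of ints returns int

int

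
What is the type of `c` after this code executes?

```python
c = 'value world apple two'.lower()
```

str.lower() returns str

str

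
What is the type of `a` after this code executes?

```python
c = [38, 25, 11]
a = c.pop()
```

list.pop() returns the popped element (int here)

int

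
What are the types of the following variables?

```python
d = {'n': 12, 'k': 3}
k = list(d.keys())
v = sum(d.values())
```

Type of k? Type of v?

list(...) returns list; sum of int values returns int

list, int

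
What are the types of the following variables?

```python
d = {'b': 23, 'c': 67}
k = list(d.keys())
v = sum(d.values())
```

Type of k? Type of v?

list(...) returns list; sum of int values returns int

list, int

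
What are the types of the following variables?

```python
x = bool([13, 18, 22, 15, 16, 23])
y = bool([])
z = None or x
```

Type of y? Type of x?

bool() returns bool; bool() returns bool

bool, bool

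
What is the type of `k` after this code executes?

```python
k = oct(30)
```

oct() returns str representation

str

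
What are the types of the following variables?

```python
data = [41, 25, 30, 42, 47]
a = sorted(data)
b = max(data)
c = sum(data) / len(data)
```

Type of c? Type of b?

int / int returns float; max of ints returns int

float, int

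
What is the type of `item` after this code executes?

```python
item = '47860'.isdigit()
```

str.isdigit() returns bool

bool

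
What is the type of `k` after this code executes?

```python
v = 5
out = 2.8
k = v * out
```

int * float returns float (5 * 2.8 = 14.0)

float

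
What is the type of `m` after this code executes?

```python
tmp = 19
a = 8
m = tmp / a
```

int / int always returns float in Python 3 (19 / 8 = 2.375)

float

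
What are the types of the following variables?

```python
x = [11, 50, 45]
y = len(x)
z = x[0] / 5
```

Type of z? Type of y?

int / int returns float; len() returns int

float, int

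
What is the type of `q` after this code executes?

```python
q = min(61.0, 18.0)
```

min() of floats returns float

float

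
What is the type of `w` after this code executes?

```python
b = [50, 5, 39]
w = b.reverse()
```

list.reverse() returns None

NoneType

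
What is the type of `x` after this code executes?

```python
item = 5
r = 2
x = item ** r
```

int ** positive int returns int (5 ** 2 = 25)

int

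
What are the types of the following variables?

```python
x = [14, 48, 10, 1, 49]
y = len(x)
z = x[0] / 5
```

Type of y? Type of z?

len() returns int; int / int returns float

int, float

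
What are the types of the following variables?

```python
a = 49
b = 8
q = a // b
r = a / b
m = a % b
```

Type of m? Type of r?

int % int returns int; int / int returns float

int, float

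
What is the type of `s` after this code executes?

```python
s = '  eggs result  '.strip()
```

str.strip() returns str

str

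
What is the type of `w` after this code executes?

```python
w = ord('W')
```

ord() returns int (Unicode code point)

int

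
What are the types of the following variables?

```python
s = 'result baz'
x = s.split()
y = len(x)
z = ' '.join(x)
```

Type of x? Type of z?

str.split() returns list; str.join() returns str

list, str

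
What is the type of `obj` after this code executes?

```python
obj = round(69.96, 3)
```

round() with ndigits arg returns float

float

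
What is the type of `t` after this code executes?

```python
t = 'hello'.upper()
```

str.upper() returns str

str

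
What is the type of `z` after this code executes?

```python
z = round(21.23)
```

round() with no ndigits arg returns int

int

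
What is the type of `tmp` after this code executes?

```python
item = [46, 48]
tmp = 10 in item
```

'in' operator returns bool

bool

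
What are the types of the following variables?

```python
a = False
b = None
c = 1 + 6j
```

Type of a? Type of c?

a is bool; c is complex

bool, complex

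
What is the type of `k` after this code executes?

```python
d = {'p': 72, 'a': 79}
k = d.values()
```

.values() returns a dict_values view object

dict_values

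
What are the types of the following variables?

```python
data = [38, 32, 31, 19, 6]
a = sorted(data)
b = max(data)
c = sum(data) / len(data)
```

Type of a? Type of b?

sorted() returns list; max of ints returns int

list, int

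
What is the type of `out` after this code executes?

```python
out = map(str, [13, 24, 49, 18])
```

map() returns a map iterator object

map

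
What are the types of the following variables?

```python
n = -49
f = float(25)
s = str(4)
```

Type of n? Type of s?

n is int; s is str

int, str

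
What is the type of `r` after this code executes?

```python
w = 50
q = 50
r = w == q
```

Equality comparison returns bool

bool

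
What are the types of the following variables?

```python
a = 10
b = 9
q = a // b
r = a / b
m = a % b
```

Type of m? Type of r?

int % int returns int; int / int returns float

int, float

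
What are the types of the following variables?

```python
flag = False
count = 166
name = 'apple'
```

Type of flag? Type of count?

flag is bool; count is int

bool, int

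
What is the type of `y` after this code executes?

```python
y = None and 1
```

'and' returns first falsy value (None)

NoneType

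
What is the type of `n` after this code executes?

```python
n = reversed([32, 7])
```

reversed() on a list returns a list_reverseiterator

list_reverseiterator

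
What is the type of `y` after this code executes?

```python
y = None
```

None has type NoneType

NoneType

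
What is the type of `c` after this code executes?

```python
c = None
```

None has type NoneType

NoneType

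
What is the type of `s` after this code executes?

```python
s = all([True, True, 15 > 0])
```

all() returns bool

bool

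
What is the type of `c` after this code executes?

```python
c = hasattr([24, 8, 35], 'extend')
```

hasattr() returns bool

bool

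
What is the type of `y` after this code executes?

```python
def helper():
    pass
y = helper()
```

A function with no return statement returns None

NoneType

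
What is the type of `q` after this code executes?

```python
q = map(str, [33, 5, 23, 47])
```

map() returns a map iterator object

map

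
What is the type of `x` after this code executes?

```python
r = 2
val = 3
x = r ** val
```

int ** positive int returns int (2 ** 3 = 8)

int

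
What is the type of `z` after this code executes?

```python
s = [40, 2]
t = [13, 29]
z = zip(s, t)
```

zip() returns a zip iterator object

zip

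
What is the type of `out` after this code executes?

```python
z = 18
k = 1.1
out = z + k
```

int + float returns float (18 + 1.1 = 19.1)

float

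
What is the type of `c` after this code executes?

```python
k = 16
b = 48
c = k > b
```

Comparison operators return bool

bool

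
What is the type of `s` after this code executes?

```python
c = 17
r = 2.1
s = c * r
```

int * float returns float (17 * 2.1 = 35.7)

float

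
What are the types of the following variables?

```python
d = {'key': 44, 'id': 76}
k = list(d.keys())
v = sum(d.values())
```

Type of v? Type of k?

sum of int values returns int; list(...) returns list

int, list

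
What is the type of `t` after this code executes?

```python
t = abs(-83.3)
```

abs() of float returns float

float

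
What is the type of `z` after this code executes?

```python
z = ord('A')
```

ord() returns int (Unicode code point)

int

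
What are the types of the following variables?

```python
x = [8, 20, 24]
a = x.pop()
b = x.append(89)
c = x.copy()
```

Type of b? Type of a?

list.append() returns None; list.pop() returns the element (int)

NoneType, int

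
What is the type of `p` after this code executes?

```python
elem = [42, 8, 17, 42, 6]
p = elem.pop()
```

list.pop() returns the popped element (int here)

int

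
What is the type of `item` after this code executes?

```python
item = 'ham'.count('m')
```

str.count() returns int

int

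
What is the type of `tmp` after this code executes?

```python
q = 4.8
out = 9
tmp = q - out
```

float - int returns float (4.8 - 9 = -4.2)

float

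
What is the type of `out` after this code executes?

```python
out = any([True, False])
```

any() returns bool

bool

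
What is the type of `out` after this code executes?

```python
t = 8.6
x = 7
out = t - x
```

float - int returns float (8.6 - 7 = 1.6)

float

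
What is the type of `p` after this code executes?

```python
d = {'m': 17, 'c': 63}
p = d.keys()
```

.keys() returns a dict_keys view object

dict_keys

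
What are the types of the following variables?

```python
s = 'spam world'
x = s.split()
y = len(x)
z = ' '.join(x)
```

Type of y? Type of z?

len() returns int; str.join() returns str

int, str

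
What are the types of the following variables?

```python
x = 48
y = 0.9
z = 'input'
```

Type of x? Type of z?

x is int; z is str

int, str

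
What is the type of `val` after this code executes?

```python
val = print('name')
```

print() returns None

NoneType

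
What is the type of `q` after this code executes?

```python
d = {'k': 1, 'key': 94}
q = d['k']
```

Accessing dict[str, int] with key 'k' returns int value 1

int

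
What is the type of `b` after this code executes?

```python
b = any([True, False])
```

any() returns bool

bool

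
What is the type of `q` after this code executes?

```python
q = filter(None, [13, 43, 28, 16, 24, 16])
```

filter() returns a filter iterator object

filter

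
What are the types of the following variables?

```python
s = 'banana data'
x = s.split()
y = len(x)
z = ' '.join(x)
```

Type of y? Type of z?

len() returns int; str.join() returns str

int, str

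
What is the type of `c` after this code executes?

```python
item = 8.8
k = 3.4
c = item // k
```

float // float returns float (floor division preserves float type)

float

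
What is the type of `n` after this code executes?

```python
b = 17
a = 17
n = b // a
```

int // int returns int (17 // 17 = 1)

int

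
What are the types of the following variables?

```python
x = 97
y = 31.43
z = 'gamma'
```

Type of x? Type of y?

x is int; y is float

int, float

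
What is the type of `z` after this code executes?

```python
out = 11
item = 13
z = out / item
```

int / int always returns float in Python 3 (11 / 13 = 0.846154)

float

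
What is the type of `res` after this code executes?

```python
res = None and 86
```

'and' returns first falsy value (None)

NoneType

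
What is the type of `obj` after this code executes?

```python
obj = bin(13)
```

bin() returns str representation

str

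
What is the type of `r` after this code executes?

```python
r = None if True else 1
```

Ternary: condition is True, if branch (None) taken → NoneType

NoneType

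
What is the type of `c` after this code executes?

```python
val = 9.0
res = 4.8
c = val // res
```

float // float returns float (floor division preserves float type)

float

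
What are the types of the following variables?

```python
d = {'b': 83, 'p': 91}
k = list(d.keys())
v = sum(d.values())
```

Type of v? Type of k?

sum of int values returns int; list(...) returns list

int, list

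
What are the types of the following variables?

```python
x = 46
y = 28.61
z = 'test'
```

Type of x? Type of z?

x is int; z is str

int, str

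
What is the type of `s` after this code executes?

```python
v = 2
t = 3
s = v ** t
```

int ** positive int returns int (2 ** 3 = 8)

int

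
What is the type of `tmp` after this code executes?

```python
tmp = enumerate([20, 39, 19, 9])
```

enumerate() returns an enumerate iterator object

enumerate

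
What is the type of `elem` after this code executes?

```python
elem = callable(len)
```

callable() returns bool

bool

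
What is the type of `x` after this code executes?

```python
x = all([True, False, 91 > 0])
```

all() returns bool

bool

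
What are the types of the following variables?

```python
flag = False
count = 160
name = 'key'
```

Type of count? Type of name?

count is int; name is str

int, str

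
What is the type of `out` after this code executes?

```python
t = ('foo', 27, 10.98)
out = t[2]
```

Index 2 of tuple is 10.98 which is float

float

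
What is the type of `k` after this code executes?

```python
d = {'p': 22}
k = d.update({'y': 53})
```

dict.update() returns None

NoneType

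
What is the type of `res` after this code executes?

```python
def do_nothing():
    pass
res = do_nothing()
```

A function with no return statement returns None

NoneType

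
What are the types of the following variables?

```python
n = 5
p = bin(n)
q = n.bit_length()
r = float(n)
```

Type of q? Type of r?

int.bit_length() returns int; float() returns float

int, float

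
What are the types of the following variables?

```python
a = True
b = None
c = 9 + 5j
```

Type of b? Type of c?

b is NoneType; c is complex

NoneType, complex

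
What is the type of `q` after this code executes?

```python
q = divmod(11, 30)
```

divmod() returns a tuple (quotient, remainder)

tuple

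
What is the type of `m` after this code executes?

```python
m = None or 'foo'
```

'or' with None returns the other value ('foo', str)

str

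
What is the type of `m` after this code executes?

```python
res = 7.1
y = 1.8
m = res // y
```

float // float returns float (floor division preserves float type)

float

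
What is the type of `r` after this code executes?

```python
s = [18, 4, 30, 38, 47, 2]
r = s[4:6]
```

Slicing a list always returns a list

list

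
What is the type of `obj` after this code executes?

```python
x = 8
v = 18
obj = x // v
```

int // int returns int (8 // 18 = 0)

int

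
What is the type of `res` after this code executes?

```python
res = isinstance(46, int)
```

isinstance() returns bool

bool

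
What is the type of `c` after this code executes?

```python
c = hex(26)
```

hex() returns str representation

str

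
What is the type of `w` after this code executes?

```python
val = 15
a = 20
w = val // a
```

int // int returns int (15 // 20 = 0)

int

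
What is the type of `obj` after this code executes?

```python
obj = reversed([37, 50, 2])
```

reversed() on a list returns a list_reverseiterator

list_reverseiterator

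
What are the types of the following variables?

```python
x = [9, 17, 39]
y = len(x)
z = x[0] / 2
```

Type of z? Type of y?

int / int returns float; len() returns int

float, int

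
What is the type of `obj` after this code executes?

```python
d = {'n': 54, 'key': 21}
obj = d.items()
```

dict.items() returns a dict_items view

dict_items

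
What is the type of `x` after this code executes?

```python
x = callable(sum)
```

callable() returns bool

bool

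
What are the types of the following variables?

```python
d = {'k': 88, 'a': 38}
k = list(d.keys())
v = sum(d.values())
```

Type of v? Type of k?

sum of int values returns int; list(...) returns list

int, list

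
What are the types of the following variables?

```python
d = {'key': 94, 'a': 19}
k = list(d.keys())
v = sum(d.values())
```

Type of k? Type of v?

list(...) returns list; sum of int values returns int

list, int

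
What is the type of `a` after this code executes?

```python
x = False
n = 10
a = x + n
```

bool + int returns int (False is 0, so 0 + 10 = 10)

int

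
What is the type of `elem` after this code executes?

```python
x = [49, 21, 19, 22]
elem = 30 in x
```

'in' operator returns bool

bool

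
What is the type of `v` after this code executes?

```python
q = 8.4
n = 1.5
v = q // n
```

float // float returns float (floor division preserves float type)

float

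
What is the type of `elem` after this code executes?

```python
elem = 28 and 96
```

'and' returns the last value when all truthy (96, which is int)

int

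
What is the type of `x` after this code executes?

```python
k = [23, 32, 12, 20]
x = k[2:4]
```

Slicing a list always returns a list

list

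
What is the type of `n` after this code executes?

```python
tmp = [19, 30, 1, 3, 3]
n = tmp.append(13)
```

list.append() returns None (mutates in place)

NoneType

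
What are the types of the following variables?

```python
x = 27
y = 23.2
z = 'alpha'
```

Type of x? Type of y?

x is int; y is float

int, float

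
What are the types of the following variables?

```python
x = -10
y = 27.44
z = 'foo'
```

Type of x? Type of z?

x is int; z is str

int, str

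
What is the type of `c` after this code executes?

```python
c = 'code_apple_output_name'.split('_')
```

str.split() returns list

list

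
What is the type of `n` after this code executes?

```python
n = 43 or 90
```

'or' returns the first truthy value (43, which is int)

int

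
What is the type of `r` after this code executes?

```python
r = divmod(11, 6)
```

divmod() returns a tuple (quotient, remainder)

tuple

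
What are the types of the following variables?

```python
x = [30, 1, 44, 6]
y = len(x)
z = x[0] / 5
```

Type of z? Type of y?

int / int returns float; len() returns int

float, int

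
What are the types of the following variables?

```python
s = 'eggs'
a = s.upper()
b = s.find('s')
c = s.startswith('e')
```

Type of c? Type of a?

str.startswith() returns bool; str.upper() returns str

bool, str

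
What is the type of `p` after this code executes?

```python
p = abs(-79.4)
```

abs() of float returns float

float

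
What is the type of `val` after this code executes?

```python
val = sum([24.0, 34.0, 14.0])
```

sum() of floats returns float

float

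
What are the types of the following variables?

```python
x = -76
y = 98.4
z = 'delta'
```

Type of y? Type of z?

y is float; z is str

float, str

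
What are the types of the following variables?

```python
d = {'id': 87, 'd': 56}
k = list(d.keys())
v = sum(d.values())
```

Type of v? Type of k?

sum of int values returns int; list(...) returns list

int, list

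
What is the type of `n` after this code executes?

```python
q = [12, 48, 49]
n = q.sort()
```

list.sort() returns None (sorts in place)

NoneType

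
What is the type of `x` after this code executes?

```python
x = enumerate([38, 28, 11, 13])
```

enumerate() returns an enumerate iterator object

enumerate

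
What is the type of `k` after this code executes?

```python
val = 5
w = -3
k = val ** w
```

int ** negative int returns float

float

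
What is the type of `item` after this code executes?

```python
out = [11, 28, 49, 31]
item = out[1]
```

Indexing a list of ints returns int (out[1] = 28)

int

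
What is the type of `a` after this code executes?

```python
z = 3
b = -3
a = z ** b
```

int ** negative int returns float

float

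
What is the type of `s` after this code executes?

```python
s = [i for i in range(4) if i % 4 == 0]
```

A list comprehension [...] produces a list

list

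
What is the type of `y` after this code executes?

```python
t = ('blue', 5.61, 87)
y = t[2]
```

Index 2 of tuple is 87 which is int

int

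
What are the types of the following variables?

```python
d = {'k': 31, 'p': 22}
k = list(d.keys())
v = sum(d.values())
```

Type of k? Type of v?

list(...) returns list; sum of int values returns int

list, int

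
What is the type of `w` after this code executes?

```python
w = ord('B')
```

ord() returns int (Unicode code point)

int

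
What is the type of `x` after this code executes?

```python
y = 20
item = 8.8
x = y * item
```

int * float returns float (20 * 8.8 = 176.0)

float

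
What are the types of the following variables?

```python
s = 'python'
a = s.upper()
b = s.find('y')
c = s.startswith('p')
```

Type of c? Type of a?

str.startswith() returns bool; str.upper() returns str

bool, str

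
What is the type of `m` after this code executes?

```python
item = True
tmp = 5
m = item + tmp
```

bool + int returns int (True is 1, so 1 + 5 = 6)

int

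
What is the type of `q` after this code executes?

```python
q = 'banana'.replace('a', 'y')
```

str.replace() returns str

str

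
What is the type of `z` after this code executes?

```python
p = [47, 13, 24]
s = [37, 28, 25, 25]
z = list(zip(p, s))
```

list(zip(...)) returns a list of tuples

list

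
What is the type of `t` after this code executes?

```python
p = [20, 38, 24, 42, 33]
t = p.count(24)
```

list.count() returns int

int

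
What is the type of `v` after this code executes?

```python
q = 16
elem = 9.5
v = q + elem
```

int + float returns float (16 + 9.5 = 25.5)

float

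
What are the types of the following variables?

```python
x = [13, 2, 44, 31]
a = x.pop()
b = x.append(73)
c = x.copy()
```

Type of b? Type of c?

list.append() returns None; list.copy() returns list

NoneType, list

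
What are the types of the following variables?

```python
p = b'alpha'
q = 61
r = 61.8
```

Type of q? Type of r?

q is int; r is float

int, float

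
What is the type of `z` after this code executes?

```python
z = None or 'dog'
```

'or' with None returns the other value ('dog', str)

str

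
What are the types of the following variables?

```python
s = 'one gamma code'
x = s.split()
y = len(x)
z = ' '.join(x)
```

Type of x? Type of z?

str.split() returns list; str.join() returns str

list, str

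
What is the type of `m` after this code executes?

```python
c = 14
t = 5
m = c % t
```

int % int returns int (14 % 5 = 4)

int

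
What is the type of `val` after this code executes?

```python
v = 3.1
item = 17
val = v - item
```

float - int returns float (3.1 - 17 = -13.9)

float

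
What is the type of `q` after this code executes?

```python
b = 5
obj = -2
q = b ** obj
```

int ** negative int returns float

float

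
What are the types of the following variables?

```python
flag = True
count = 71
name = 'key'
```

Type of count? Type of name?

count is int; name is str

int, str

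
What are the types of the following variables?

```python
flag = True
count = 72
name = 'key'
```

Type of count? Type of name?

count is int; name is str

int, str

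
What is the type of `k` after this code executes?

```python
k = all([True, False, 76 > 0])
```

all() returns bool

bool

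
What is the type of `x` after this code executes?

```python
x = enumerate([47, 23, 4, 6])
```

enumerate() returns an enumerate iterator object

enumerate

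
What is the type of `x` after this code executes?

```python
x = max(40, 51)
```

max() of ints returns int

int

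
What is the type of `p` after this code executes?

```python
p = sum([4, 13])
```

sum() of ints returns int

int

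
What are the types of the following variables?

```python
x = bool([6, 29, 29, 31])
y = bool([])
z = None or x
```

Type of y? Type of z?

bool() returns bool; None or <bool> returns the bool

bool, bool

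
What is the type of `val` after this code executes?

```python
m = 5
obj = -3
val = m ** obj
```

int ** negative int returns float

float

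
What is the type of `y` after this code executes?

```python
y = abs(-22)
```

abs() of int returns int

int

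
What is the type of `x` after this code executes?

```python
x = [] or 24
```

'or' returns first truthy value (24, which is int)

int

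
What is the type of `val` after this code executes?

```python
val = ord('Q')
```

ord() returns int (Unicode code point)

int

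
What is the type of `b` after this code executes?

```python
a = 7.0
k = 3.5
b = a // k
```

float // float returns float (floor division preserves float type)

float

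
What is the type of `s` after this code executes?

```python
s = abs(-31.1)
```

abs() of float returns float

float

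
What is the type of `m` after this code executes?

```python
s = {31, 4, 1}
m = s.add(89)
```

set.add() returns None (mutates in place)

NoneType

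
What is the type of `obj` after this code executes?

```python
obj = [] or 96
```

'or' returns first truthy value (96, which is int)

int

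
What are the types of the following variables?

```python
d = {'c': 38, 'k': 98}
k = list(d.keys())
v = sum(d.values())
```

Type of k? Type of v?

list(...) returns list; sum of int values returns int

list, int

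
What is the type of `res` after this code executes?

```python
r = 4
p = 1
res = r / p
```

int / int always returns float in Python 3 (4 / 1 = 4)

float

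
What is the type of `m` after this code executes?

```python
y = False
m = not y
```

'not' always returns bool

bool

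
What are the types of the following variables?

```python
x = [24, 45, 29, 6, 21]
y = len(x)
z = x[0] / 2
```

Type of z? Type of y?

int / int returns float; len() returns int

float, int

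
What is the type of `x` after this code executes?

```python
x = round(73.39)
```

round() with no ndigits arg returns int

int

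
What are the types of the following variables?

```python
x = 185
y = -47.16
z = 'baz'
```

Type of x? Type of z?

x is int; z is str

int, str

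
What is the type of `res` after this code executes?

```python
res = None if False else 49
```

Ternary: condition is False, else branch (49) taken → int

int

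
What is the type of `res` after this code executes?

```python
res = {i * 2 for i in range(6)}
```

A set comprehension {expr for x in iterable} produces a set

set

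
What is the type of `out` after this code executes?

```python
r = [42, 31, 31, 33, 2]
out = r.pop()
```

list.pop() returns the popped element (int here)

int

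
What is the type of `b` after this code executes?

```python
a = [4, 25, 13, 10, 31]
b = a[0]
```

Indexing a list of ints returns int (a[0] = 4)

int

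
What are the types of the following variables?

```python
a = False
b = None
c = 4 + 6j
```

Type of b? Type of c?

b is NoneType; c is complex

NoneType, complex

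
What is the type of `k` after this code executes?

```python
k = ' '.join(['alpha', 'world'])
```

str.join() returns str

str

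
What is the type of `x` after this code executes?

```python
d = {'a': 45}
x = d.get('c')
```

dict.get() returns None when key 'c' is not found and no default given

NoneType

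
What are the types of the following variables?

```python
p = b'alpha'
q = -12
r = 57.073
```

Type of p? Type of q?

p is bytes; q is int

bytes, int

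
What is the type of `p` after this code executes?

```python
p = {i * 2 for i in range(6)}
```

A set comprehension {expr for x in iterable} produces a set

set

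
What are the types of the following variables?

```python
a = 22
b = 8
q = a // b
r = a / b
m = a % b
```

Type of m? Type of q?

int % int returns int; int // int returns int

int, int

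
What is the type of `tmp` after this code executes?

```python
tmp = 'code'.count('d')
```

str.count() returns int

int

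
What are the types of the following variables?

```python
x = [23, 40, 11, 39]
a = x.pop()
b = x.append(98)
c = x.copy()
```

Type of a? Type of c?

list.pop() returns the element (int); list.copy() returns list

int, list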